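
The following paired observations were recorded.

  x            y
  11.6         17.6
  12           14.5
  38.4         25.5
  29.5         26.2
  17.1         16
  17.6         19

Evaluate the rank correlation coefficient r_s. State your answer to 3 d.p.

Rank x: 1, 2, 6, 5, 3, 4
Rank y: 3, 1, 5, 6, 2, 4
d = rank(x) − rank(y): -2, 1, 1, -1, 1, 0; Σd² = 8
ρ = 1 − 6Σd² / [n(n²−1)] = 1 − 6×8 / (6×35) = 1 − 48/210 ≈ 0.771

0.771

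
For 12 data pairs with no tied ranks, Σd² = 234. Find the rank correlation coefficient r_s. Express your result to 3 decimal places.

ρ = 1 − 6Σd² / [n(n²−1)] = 1 − 6×234 / (12×143)
  = 1 − 1404/1716 = 1 − 0.8182 ≈ 0.182

0.182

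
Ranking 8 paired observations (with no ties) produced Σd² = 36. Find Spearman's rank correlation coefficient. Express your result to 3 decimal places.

ρ = 1 − 6Σd² / [n(n²−1)] = 1 − 6×36 / (8×63)
  = 1 − 216/504 = 1 − 0.4286 ≈ 0.571

0.571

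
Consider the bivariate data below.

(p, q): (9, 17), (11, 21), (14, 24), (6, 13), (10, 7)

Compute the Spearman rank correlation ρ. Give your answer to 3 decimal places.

Rank p: 2, 4, 5, 1, 3
Rank q: 3, 4, 5, 2, 1
d = rank(p) − rank(q): -1, 0, 0, -1, 2; Σd² = 6
ρ = 1 − 6Σd² / [n(n²−1)] = 1 − 6×6 / (5×24) = 1 − 36/120 ≈ 0.700

0.700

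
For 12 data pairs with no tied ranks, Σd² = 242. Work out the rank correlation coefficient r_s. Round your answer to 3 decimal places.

ρ = 1 − 6Σd² / [n(n²−1)] = 1 − 6×242 / (12×143)
  = 1 − 1452/1716 = 1 − 0.8462 ≈ 0.154

0.154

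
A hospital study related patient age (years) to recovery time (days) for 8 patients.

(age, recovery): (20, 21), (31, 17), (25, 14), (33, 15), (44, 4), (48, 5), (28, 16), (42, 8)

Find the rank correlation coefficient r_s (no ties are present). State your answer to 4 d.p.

Rank age: 1, 4, 2, 5, 7, 8, 3, 6
Rank recovery: 8, 7, 4, 5, 1, 2, 6, 3
d = rank(age) − rank(recovery): -7, -3, -2, 0, 6, 6, -3, 3; Σd² = 152
ρ = 1 − 6Σd² / [n(n²−1)] = 1 − 6×152 / (8×63) = 1 − 912/504 ≈ -0.8095

-0.8095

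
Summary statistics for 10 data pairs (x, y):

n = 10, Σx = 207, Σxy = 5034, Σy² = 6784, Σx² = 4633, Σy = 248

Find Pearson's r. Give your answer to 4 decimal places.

-0.2121

r = (nΣxy − ΣxΣy) / √[(nΣx² − (Σx)²)(nΣy² − (Σy)²)]
Numerator: 10×5034 − 207×248 = -996
Denominator: √[(46330 − 42849)(67840 − 61504)] = √[3481 × 6336] = 4696.3407
r = -996 / 4696.3407 ≈ -0.2121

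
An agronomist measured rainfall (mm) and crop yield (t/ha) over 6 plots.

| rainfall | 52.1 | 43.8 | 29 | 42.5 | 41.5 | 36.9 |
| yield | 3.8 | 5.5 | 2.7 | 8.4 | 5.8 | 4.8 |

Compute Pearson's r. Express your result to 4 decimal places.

0.2942

n = 6, Σx = 245.8, Σy = 31, Σx² = 10363.96, Σy² = 179.22, Σxy = 1292
nΣxy − ΣxΣy = 7752 − 7619.8 = 132.2
nΣx² − (Σx)² = 62183.76 − 60417.64 = 1766.12; nΣy² − (Σy)² = 1075.32 − 961 = 114.32
r = 132.2 / √(1766.12 × 114.32) = 132.2 / 449.3360 ≈ 0.2942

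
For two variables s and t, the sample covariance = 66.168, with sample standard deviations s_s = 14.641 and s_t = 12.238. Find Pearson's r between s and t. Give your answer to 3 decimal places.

r = Cov(s,t) / (s_s · s_t) = 66.168 / (14.641 × 12.238)
  = 66.168 / 179.1766 ≈ 0.369

0.369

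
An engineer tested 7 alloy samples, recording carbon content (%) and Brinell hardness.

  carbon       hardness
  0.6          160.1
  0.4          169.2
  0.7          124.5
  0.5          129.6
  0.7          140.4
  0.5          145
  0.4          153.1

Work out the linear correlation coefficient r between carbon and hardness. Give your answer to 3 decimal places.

n = 7, Σx = 3.8, Σy = 1021.9, Σx² = 2.16, Σy² = 150733.83, Σxy = 547.71
nΣxy − ΣxΣy = 3833.97 − 3883.22 = -49.25
nΣx² − (Σx)² = 15.12 − 14.44 = 0.68; nΣy² − (Σy)² = 1055136.81 − 1044279.61 = 10857.2
r = -49.25 / √(0.68 × 10857.2) = -49.25 / 85.9238 ≈ -0.573

-0.573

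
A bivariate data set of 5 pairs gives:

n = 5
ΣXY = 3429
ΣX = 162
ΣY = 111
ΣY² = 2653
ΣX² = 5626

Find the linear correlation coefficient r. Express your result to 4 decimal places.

r = (nΣXY − ΣXΣY) / √[(nΣX² − (ΣX)²)(nΣY² − (ΣY)²)]
Numerator: 5×3429 − 162×111 = -837
Denominator: √[(28130 − 26244)(13265 − 12321)] = √[1886 × 944] = 1334.3103
r = -837 / 1334.3103 ≈ -0.6273

-0.6273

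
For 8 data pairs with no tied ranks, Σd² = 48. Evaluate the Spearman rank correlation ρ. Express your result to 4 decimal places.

ρ = 1 − 6Σd² / [n(n²−1)] = 1 − 6×48 / (8×63)
  = 1 − 288/504 = 1 − 0.57143 ≈ 0.4286

0.4286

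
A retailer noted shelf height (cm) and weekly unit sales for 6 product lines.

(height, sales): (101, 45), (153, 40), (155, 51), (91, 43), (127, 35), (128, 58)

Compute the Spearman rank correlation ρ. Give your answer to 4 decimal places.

0.2571

Rank height: 2, 5, 6, 1, 3, 4
Rank sales: 4, 2, 5, 3, 1, 6
d = rank(height) − rank(sales): -2, 3, 1, -2, 2, -2; Σd² = 26
ρ = 1 − 6Σd² / [n(n²−1)] = 1 − 6×26 / (6×35) = 1 − 156/210 ≈ 0.2571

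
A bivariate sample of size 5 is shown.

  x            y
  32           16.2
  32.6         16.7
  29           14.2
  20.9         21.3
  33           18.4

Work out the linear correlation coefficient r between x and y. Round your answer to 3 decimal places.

-0.624

n = 5, Σx = 147.5, Σy = 86.8, Σx² = 4453.57, Σy² = 1535.22, Σxy = 2526.99
nΣxy − ΣxΣy = 12634.95 − 12803 = -168.05
nΣx² − (Σx)² = 22267.85 − 21756.25 = 511.6; nΣy² − (Σy)² = 7676.1 − 7534.24 = 141.86
r = -168.05 / √(511.6 × 141.86) = -168.05 / 269.3985 ≈ -0.624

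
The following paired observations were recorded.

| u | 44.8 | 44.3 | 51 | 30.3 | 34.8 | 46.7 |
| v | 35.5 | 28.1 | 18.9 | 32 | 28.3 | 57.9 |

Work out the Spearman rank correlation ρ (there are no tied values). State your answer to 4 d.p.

-0.0857

Rank u: 4, 3, 6, 1, 2, 5
Rank v: 5, 2, 1, 4, 3, 6
d = rank(u) − rank(v): -1, 1, 5, -3, -1, -1; Σd² = 38
ρ = 1 − 6Σd² / [n(n²−1)] = 1 − 6×38 / (6×35) = 1 − 228/210 ≈ -0.0857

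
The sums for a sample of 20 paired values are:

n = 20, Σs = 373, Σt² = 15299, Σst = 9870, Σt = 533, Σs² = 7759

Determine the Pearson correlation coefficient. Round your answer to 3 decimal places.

r = (nΣst − ΣsΣt) / √[(nΣs² − (Σs)²)(nΣt² − (Σt)²)]
Numerator: 20×9870 − 373×533 = -1409
Denominator: √[(155180 − 139129)(305980 − 284089)] = √[16051 × 21891] = 18744.9311
r = -1409 / 18744.9311 ≈ -0.075

-0.075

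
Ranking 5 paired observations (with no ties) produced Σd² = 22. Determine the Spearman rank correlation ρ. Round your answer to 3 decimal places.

-0.100

ρ = 1 − 6Σd² / [n(n²−1)] = 1 − 6×22 / (5×24)
  = 1 − 132/120 = 1 − 1.1000 ≈ -0.100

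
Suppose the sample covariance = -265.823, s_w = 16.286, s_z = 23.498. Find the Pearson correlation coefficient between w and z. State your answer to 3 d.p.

r = Cov(w,z) / (s_w · s_z) = -265.823 / (16.286 × 23.498)
  = -265.823 / 382.6884 ≈ -0.695

-0.695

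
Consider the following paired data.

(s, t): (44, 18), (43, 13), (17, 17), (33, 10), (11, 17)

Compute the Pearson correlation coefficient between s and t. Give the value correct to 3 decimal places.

n = 5, Σs = 148, Σt = 75, Σs² = 5284, Σt² = 1171, Σst = 2157
nΣst − ΣsΣt = 10785 − 11100 = -315
nΣs² − (Σs)² = 26420 − 21904 = 4516; nΣt² − (Σt)² = 5855 − 5625 = 230
r = -315 / √(4516 × 230) = -315 / 1019.1565 ≈ -0.309

-0.309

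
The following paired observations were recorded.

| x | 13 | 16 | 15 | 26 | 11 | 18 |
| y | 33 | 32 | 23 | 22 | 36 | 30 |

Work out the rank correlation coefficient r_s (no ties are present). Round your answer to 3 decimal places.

Rank x: 2, 4, 3, 6, 1, 5
Rank y: 5, 4, 2, 1, 6, 3
d = rank(x) − rank(y): -3, 0, 1, 5, -5, 2; Σd² = 64
ρ = 1 − 6Σd² / [n(n²−1)] = 1 − 6×64 / (6×35) = 1 − 384/210 ≈ -0.829

-0.829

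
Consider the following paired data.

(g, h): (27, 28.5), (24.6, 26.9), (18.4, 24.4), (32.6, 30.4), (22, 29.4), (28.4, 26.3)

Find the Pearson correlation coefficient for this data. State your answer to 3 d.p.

n = 6, Σg = 153, Σh = 165.9, Σg² = 4026.04, Σh² = 4611.43, Σgh = 4264.96
nΣgh − ΣgΣh = 25589.76 − 25382.7 = 207.06
nΣg² − (Σg)² = 24156.24 − 23409 = 747.24; nΣh² − (Σh)² = 27668.58 − 27522.81 = 145.77
r = 207.06 / √(747.24 × 145.77) = 207.06 / 330.0381 ≈ 0.627

0.627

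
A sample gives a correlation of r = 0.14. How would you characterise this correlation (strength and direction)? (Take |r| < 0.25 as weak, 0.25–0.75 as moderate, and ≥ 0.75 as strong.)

r = 0.14 > 0 so the relationship is positive.
|r| = 0.14, which falls in the weak range.

weak positive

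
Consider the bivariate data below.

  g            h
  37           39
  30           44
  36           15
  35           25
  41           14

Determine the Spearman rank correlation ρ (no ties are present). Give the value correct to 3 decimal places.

Rank g: 4, 1, 3, 2, 5
Rank h: 4, 5, 2, 3, 1
d = rank(g) − rank(h): 0, -4, 1, -1, 4; Σd² = 34
ρ = 1 − 6Σd² / [n(n²−1)] = 1 − 6×34 / (5×24) = 1 − 204/120 ≈ -0.700

-0.700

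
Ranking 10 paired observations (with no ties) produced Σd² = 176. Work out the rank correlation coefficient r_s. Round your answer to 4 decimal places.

ρ = 1 − 6Σd² / [n(n²−1)] = 1 − 6×176 / (10×99)
  = 1 − 1056/990 = 1 − 1.06667 ≈ -0.0667

-0.0667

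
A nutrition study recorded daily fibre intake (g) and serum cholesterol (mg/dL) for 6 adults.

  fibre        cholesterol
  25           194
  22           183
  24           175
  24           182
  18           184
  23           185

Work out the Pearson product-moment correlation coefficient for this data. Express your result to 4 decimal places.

n = 6, Σx = 136, Σy = 1103, Σx² = 3114, Σy² = 202955, Σxy = 25011
nΣxy − ΣxΣy = 150066 − 150008 = 58
nΣx² − (Σx)² = 18684 − 18496 = 188; nΣy² − (Σy)² = 1217730 − 1216609 = 1121
r = 58 / √(188 × 1121) = 58 / 459.0730 ≈ 0.1263

0.1263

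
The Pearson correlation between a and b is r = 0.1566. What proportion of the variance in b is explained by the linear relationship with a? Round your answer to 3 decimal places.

r² = (0.1566)² = 0.025

0.025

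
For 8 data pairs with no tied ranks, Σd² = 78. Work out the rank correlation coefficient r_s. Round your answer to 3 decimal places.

ρ = 1 − 6Σd² / [n(n²−1)] = 1 − 6×78 / (8×63)
  = 1 − 468/504 = 1 − 0.9286 ≈ 0.071

0.071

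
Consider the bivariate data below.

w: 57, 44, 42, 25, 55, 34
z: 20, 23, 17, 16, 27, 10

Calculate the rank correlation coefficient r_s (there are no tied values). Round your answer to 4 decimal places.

Rank w: 6, 4, 3, 1, 5, 2
Rank z: 4, 5, 3, 2, 6, 1
d = rank(w) − rank(z): 2, -1, 0, -1, -1, 1; Σd² = 8
ρ = 1 − 6Σd² / [n(n²−1)] = 1 − 6×8 / (6×35) = 1 − 48/210 ≈ 0.7714

0.7714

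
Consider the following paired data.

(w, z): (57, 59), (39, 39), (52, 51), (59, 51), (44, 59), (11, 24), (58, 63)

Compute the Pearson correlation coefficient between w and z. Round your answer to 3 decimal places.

0.885

n = 7, Σw = 320, Σz = 346, Σw² = 16376, Σz² = 18230, Σwz = 17059
nΣwz − ΣwΣz = 119413 − 110720 = 8693
nΣw² − (Σw)² = 114632 − 102400 = 12232; nΣz² − (Σz)² = 127610 − 119716 = 7894
r = 8693 / √(12232 × 7894) = 8693 / 9826.4647 ≈ 0.885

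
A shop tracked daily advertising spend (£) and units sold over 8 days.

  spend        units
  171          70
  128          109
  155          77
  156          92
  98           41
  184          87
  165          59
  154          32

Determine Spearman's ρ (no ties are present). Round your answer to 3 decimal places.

0.190

Rank spend: 7, 2, 4, 5, 1, 8, 6, 3
Rank units: 4, 8, 5, 7, 2, 6, 3, 1
d = rank(spend) − rank(units): 3, -6, -1, -2, -1, 2, 3, 2; Σd² = 68
ρ = 1 − 6Σd² / [n(n²−1)] = 1 − 6×68 / (8×63) = 1 − 408/504 ≈ 0.190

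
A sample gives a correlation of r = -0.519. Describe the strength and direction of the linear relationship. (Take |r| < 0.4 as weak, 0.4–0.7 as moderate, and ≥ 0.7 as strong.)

r = -0.519 < 0 so the relationship is negative.
|r| = 0.519, which falls in the moderate range.

moderate negative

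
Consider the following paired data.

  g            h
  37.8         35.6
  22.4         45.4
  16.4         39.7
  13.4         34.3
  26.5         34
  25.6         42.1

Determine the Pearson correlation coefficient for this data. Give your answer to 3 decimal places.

-0.105

n = 6, Σg = 142.1, Σh = 231.1, Σg² = 3736.73, Σh² = 9009.51, Σgh = 5452.1
nΣgh − ΣgΣh = 32712.6 − 32839.31 = -126.71
nΣg² − (Σg)² = 22420.38 − 20192.41 = 2227.97; nΣh² − (Σh)² = 54057.06 − 53407.21 = 649.85
r = -126.71 / √(2227.97 × 649.85) = -126.71 / 1203.2649 ≈ -0.105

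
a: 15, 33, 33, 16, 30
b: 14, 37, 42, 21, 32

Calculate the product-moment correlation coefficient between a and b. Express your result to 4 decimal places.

n = 5, Σa = 127, Σb = 146, Σa² = 3559, Σb² = 4794, Σab = 4113
nΣab − ΣaΣb = 20565 − 18542 = 2023
nΣa² − (Σa)² = 17795 − 16129 = 1666; nΣb² − (Σb)² = 23970 − 21316 = 2654
r = 2023 / √(1666 × 2654) = 2023 / 2102.7515 ≈ 0.9621

0.9621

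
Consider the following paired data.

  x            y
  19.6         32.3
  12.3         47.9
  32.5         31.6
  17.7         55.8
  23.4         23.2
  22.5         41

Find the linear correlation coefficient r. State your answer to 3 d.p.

-0.602

n = 6, Σx = 128, Σy = 231.8, Σx² = 2958.8, Σy² = 9669.14, Σxy = 4702.29
nΣxy − ΣxΣy = 28213.74 − 29670.4 = -1456.66
nΣx² − (Σx)² = 17752.8 − 16384 = 1368.8; nΣy² − (Σy)² = 58014.84 − 53731.24 = 4283.6
r = -1456.66 / √(1368.8 × 4283.6) = -1456.66 / 2421.4441 ≈ -0.602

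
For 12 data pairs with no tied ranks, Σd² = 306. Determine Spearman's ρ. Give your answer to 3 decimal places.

-0.070

ρ = 1 − 6Σd² / [n(n²−1)] = 1 − 6×306 / (12×143)
  = 1 − 1836/1716 = 1 − 1.0699 ≈ -0.070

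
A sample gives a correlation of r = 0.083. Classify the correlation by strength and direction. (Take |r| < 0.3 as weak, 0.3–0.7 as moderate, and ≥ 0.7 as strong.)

weak positive

r = 0.083 > 0 so the relationship is positive.
|r| = 0.083, which falls in the weak range.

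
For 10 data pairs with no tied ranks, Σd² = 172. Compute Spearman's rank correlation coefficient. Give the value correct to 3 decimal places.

-0.042

ρ = 1 − 6Σd² / [n(n²−1)] = 1 − 6×172 / (10×99)
  = 1 − 1032/990 = 1 − 1.0424 ≈ -0.042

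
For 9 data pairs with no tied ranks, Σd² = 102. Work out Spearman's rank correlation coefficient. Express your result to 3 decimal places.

0.150

ρ = 1 − 6Σd² / [n(n²−1)] = 1 − 6×102 / (9×80)
  = 1 − 612/720 = 1 − 0.8500 ≈ 0.150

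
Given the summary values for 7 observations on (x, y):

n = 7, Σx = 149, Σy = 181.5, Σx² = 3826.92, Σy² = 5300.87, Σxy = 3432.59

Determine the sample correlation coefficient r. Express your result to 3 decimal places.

r = (nΣxy − ΣxΣy) / √[(nΣx² − (Σx)²)(nΣy² − (Σy)²)]
Numerator: 7×3432.59 − 149×181.5 = -3015.37
Denominator: √[(26788.44 − 22201)(37106.09 − 32942.25)] = √[4587.44 × 4163.84] = 4370.5110
r = -3015.37 / 4370.5110 ≈ -0.690

-0.690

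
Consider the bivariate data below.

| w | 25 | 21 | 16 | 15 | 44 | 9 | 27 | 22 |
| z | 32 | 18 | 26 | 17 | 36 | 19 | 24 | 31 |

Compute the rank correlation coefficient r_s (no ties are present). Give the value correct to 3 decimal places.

Rank w: 6, 4, 3, 2, 8, 1, 7, 5
Rank z: 7, 2, 5, 1, 8, 3, 4, 6
d = rank(w) − rank(z): -1, 2, -2, 1, 0, -2, 3, -1; Σd² = 24
ρ = 1 − 6Σd² / [n(n²−1)] = 1 − 6×24 / (8×63) = 1 − 144/504 ≈ 0.714

0.714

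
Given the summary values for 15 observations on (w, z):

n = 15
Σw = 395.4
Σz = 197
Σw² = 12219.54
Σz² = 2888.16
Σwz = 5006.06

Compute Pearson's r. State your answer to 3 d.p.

-0.254

r = (nΣwz − ΣwΣz) / √[(nΣw² − (Σw)²)(nΣz² − (Σz)²)]
Numerator: 15×5006.06 − 395.4×197 = -2802.9
Denominator: √[(183293.1 − 156341.16)(43322.4 − 38809)] = √[26951.94 × 4513.4] = 11029.2740
r = -2802.9 / 11029.2740 ≈ -0.254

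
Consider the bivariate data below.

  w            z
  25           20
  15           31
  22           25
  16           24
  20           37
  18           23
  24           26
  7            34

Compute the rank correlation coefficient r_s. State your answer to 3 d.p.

-0.452

Rank w: 8, 2, 6, 3, 5, 4, 7, 1
Rank z: 1, 6, 4, 3, 8, 2, 5, 7
d = rank(w) − rank(z): 7, -4, 2, 0, -3, 2, 2, -6; Σd² = 122
ρ = 1 − 6Σd² / [n(n²−1)] = 1 − 6×122 / (8×63) = 1 − 732/504 ≈ -0.452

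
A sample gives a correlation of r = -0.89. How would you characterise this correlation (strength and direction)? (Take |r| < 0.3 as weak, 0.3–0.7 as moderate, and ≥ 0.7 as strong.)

strong negative

r = -0.89 < 0 so the relationship is negative.
|r| = 0.89, which falls in the strong range.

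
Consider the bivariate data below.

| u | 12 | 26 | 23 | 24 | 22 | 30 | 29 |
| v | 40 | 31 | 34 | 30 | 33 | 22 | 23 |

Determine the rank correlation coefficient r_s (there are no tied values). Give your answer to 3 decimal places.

Rank u: 1, 5, 3, 4, 2, 7, 6
Rank v: 7, 4, 6, 3, 5, 1, 2
d = rank(u) − rank(v): -6, 1, -3, 1, -3, 6, 4; Σd² = 108
ρ = 1 − 6Σd² / [n(n²−1)] = 1 − 6×108 / (7×48) = 1 − 648/336 ≈ -0.929

-0.929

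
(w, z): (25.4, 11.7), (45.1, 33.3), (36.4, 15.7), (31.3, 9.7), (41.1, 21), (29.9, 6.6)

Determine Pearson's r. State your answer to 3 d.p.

0.887

n = 6, Σw = 209.2, Σz = 98, Σw² = 7567.04, Σz² = 2070.92, Σwz = 3734.54
nΣwz − ΣwΣz = 22407.24 − 20501.6 = 1905.64
nΣw² − (Σw)² = 45402.24 − 43764.64 = 1637.6; nΣz² − (Σz)² = 12425.52 − 9604 = 2821.52
r = 1905.64 / √(1637.6 × 2821.52) = 1905.64 / 2149.5398 ≈ 0.887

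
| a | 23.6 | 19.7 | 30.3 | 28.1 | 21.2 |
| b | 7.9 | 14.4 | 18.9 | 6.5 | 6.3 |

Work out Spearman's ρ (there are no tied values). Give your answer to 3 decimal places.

Rank a: 3, 1, 5, 4, 2
Rank b: 3, 4, 5, 2, 1
d = rank(a) − rank(b): 0, -3, 0, 2, 1; Σd² = 14
ρ = 1 − 6Σd² / [n(n²−1)] = 1 − 6×14 / (5×24) = 1 − 84/120 ≈ 0.300

0.300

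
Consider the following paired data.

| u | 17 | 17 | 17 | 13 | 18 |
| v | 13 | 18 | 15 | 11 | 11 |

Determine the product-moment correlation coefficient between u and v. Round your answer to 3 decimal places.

n = 5, Σu = 82, Σv = 68, Σu² = 1360, Σv² = 960, Σuv = 1123
nΣuv − ΣuΣv = 5615 − 5576 = 39
nΣu² − (Σu)² = 6800 − 6724 = 76; nΣv² − (Σv)² = 4800 − 4624 = 176
r = 39 / √(76 × 176) = 39 / 115.6547 ≈ 0.337

0.337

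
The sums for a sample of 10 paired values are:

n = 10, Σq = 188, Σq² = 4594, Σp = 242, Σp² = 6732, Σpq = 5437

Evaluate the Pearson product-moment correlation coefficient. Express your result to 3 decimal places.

0.921

r = (nΣpq − ΣpΣq) / √[(nΣp² − (Σp)²)(nΣq² − (Σq)²)]
Numerator: 10×5437 − 242×188 = 8874
Denominator: √[(67320 − 58564)(45940 − 35344)] = √[8756 × 10596] = 9632.1636
r = 8874 / 9632.1636 ≈ 0.921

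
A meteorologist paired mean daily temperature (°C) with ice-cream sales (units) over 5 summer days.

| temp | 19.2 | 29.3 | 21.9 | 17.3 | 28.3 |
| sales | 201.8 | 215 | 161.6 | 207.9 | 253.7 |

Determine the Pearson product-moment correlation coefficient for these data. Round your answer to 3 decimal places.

n = 5, Σx = 116, Σy = 1040, Σx² = 2806.92, Σy² = 220648.9, Σxy = 24489.48
nΣxy − ΣxΣy = 122447.4 − 120640 = 1807.4
nΣx² − (Σx)² = 14034.6 − 13456 = 578.6; nΣy² − (Σy)² = 1103244.5 − 1081600 = 21644.5
r = 1807.4 / √(578.6 × 21644.5) = 1807.4 / 3538.8568 ≈ 0.511

0.511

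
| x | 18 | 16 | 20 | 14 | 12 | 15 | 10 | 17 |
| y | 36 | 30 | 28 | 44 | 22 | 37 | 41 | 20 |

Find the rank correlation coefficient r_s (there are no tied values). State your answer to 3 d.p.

Rank x: 7, 5, 8, 3, 2, 4, 1, 6
Rank y: 5, 4, 3, 8, 2, 6, 7, 1
d = rank(x) − rank(y): 2, 1, 5, -5, 0, -2, -6, 5; Σd² = 120
ρ = 1 − 6Σd² / [n(n²−1)] = 1 − 6×120 / (8×63) = 1 − 720/504 ≈ -0.429

-0.429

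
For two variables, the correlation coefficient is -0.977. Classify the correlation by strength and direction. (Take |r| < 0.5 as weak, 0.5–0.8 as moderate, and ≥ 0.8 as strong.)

strong negative

r = -0.977 < 0 so the relationship is negative.
|r| = 0.977, which falls in the strong range.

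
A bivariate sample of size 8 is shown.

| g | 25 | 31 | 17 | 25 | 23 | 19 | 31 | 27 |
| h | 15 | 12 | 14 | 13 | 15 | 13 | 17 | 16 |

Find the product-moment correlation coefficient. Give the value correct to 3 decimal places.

n = 8, Σg = 198, Σh = 115, Σg² = 5080, Σh² = 1673, Σgh = 2861
nΣgh − ΣgΣh = 22888 − 22770 = 118
nΣg² − (Σg)² = 40640 − 39204 = 1436; nΣh² − (Σh)² = 13384 − 13225 = 159
r = 118 / √(1436 × 159) = 118 / 477.8326 ≈ 0.247

0.247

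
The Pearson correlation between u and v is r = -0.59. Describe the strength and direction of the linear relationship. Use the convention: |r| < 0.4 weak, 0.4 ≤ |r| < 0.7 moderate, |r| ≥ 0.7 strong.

moderate negative

r = -0.59 < 0 so the relationship is negative.
|r| = 0.59, which falls in the moderate range.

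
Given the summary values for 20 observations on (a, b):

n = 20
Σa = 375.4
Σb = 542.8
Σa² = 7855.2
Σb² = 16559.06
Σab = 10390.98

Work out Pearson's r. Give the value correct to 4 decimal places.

r = (nΣab − ΣaΣb) / √[(nΣa² − (Σa)²)(nΣb² − (Σb)²)]
Numerator: 20×10390.98 − 375.4×542.8 = 4052.48
Denominator: √[(157104 − 140925.16)(331181.2 − 294631.84)] = √[16178.84 × 36549.36] = 24317.2007
r = 4052.48 / 24317.2007 ≈ 0.1667

0.1667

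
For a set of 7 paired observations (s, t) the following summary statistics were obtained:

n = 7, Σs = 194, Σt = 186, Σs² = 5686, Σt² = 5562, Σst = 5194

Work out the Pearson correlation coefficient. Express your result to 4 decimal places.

0.0894

r = (nΣst − ΣsΣt) / √[(nΣs² − (Σs)²)(nΣt² − (Σt)²)]
Numerator: 7×5194 − 194×186 = 274
Denominator: √[(39802 − 37636)(38934 − 34596)] = √[2166 × 4338] = 3065.3072
r = 274 / 3065.3072 ≈ 0.0894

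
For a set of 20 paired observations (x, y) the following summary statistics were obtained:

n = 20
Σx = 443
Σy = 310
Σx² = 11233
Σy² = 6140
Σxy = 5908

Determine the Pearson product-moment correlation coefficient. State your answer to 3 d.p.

-0.696

r = (nΣxy − ΣxΣy) / √[(nΣx² − (Σx)²)(nΣy² − (Σy)²)]
Numerator: 20×5908 − 443×310 = -19170
Denominator: √[(224660 − 196249)(122800 − 96100)] = √[28411 × 26700] = 27542.2167
r = -19170 / 27542.2167 ≈ -0.696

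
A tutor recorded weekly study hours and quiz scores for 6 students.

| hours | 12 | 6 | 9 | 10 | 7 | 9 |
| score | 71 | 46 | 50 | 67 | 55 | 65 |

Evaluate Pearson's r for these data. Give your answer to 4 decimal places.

0.8433

n = 6, Σx = 53, Σy = 354, Σx² = 491, Σy² = 21396, Σxy = 3218
nΣxy − ΣxΣy = 19308 − 18762 = 546
nΣx² − (Σx)² = 2946 − 2809 = 137; nΣy² − (Σy)² = 128376 − 125316 = 3060
r = 546 / √(137 × 3060) = 546 / 647.4720 ≈ 0.8433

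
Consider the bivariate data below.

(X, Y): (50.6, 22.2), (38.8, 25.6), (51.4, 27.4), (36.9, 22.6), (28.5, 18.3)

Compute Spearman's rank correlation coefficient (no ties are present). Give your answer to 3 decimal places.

Rank X: 4, 3, 5, 2, 1
Rank Y: 2, 4, 5, 3, 1
d = rank(X) − rank(Y): 2, -1, 0, -1, 0; Σd² = 6
ρ = 1 − 6Σd² / [n(n²−1)] = 1 − 6×6 / (5×24) = 1 − 36/120 ≈ 0.700

0.700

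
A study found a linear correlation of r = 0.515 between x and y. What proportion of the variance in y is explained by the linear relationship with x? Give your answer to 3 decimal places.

r² = (0.515)² = 0.265

0.265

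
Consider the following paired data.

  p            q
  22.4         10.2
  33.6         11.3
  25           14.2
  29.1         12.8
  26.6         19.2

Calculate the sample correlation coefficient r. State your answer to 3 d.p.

n = 5, Σp = 136.7, Σq = 67.7, Σp² = 3810.09, Σq² = 965.85, Σpq = 1846.36
nΣpq − ΣpΣq = 9231.8 − 9254.59 = -22.79
nΣp² − (Σp)² = 19050.45 − 18686.89 = 363.56; nΣq² − (Σq)² = 4829.25 − 4583.29 = 245.96
r = -22.79 / √(363.56 × 245.96) = -22.79 / 299.0338 ≈ -0.076

-0.076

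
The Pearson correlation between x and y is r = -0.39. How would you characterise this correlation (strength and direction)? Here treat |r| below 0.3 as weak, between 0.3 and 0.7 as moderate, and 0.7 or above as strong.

r = -0.39 < 0 so the relationship is negative.
|r| = 0.39, which falls in the moderate range.

moderate negative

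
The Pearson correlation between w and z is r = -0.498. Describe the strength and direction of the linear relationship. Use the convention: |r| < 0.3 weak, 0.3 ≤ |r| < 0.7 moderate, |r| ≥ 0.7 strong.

moderate negative

r = -0.498 < 0 so the relationship is negative.
|r| = 0.498, which falls in the moderate range.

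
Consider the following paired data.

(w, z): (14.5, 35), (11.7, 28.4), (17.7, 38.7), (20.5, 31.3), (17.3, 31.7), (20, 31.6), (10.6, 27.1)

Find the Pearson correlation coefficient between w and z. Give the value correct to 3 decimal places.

0.479

n = 7, Σw = 112.3, Σz = 223.8, Σw² = 1892.33, Σz² = 7246.8, Σwz = 3634.09
nΣwz − ΣwΣz = 25438.63 − 25132.74 = 305.89
nΣw² − (Σw)² = 13246.31 − 12611.29 = 635.02; nΣz² − (Σz)² = 50727.6 − 50086.44 = 641.16
r = 305.89 / √(635.02 × 641.16) = 305.89 / 638.0826 ≈ 0.479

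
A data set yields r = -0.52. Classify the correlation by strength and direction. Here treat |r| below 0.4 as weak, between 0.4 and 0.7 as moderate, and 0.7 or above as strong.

r = -0.52 < 0 so the relationship is negative.
|r| = 0.52, which falls in the moderate range.

moderate negative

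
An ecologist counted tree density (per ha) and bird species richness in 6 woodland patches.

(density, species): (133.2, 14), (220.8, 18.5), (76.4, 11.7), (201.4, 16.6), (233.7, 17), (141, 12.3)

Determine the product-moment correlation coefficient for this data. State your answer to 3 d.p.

n = 6, Σx = 1006.5, Σy = 90.1, Σx² = 187390.49, Σy² = 1390.99, Σxy = 15893.92
nΣxy − ΣxΣy = 95363.52 − 90685.65 = 4677.87
nΣx² − (Σx)² = 1124342.94 − 1013042.25 = 111300.69; nΣy² − (Σy)² = 8345.94 − 8118.01 = 227.93
r = 4677.87 / √(111300.69 × 227.93) = 4677.87 / 5036.7416 ≈ 0.929

0.929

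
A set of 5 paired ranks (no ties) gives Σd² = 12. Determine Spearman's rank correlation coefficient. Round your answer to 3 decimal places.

0.400

ρ = 1 − 6Σd² / [n(n²−1)] = 1 − 6×12 / (5×24)
  = 1 − 72/120 = 1 − 0.6000 ≈ 0.400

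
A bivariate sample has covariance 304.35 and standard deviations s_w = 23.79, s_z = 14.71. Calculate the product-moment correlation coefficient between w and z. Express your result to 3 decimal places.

r = Cov(w,z) / (s_w · s_z) = 304.35 / (23.79 × 14.71)
  = 304.35 / 349.9509 ≈ 0.870

0.870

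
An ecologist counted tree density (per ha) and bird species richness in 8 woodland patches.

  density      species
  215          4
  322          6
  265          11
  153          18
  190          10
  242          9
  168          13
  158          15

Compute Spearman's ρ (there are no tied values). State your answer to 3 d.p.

Rank density: 5, 8, 7, 1, 4, 6, 3, 2
Rank species: 1, 2, 5, 8, 4, 3, 6, 7
d = rank(density) − rank(species): 4, 6, 2, -7, 0, 3, -3, -5; Σd² = 148
ρ = 1 − 6Σd² / [n(n²−1)] = 1 − 6×148 / (8×63) = 1 − 888/504 ≈ -0.762

-0.762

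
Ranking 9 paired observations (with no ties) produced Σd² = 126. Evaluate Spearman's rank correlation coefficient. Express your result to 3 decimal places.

ρ = 1 − 6Σd² / [n(n²−1)] = 1 − 6×126 / (9×80)
  = 1 − 756/720 = 1 − 1.0500 ≈ -0.050

-0.050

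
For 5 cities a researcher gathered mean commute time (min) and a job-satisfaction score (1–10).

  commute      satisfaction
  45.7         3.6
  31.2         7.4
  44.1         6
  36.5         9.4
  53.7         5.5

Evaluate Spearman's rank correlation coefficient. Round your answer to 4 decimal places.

Rank commute: 4, 1, 3, 2, 5
Rank satisfaction: 1, 4, 3, 5, 2
d = rank(commute) − rank(satisfaction): 3, -3, 0, -3, 3; Σd² = 36
ρ = 1 − 6Σd² / [n(n²−1)] = 1 − 6×36 / (5×24) = 1 − 216/120 ≈ -0.8000

-0.8000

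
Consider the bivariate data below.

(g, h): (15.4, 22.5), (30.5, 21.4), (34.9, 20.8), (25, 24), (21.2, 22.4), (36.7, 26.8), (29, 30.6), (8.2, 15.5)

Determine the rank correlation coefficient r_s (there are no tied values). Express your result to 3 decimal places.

0.310

Rank g: 2, 6, 7, 4, 3, 8, 5, 1
Rank h: 5, 3, 2, 6, 4, 7, 8, 1
d = rank(g) − rank(h): -3, 3, 5, -2, -1, 1, -3, 0; Σd² = 58
ρ = 1 − 6Σd² / [n(n²−1)] = 1 − 6×58 / (8×63) = 1 − 348/504 ≈ 0.310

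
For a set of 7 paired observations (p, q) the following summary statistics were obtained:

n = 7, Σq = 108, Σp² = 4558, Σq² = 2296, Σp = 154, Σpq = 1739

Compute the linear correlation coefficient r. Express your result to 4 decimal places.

-0.7421

r = (nΣpq − ΣpΣq) / √[(nΣp² − (Σp)²)(nΣq² − (Σq)²)]
Numerator: 7×1739 − 154×108 = -4459
Denominator: √[(31906 − 23716)(16072 − 11664)] = √[8190 × 4408] = 6008.4540
r = -4459 / 6008.4540 ≈ -0.7421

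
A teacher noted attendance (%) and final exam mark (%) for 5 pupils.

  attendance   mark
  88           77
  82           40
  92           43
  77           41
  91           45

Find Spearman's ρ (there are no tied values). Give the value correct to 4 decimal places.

0.5000

Rank attendance: 3, 2, 5, 1, 4
Rank mark: 5, 1, 3, 2, 4
d = rank(attendance) − rank(mark): -2, 1, 2, -1, 0; Σd² = 10
ρ = 1 − 6Σd² / [n(n²−1)] = 1 − 6×10 / (5×24) = 1 − 60/120 ≈ 0.5000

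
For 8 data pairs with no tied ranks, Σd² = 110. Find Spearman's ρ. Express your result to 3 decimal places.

-0.310

ρ = 1 − 6Σd² / [n(n²−1)] = 1 − 6×110 / (8×63)
  = 1 − 660/504 = 1 − 1.3095 ≈ -0.310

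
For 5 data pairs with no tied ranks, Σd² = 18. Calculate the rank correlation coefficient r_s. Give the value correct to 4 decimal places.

0.1000

ρ = 1 − 6Σd² / [n(n²−1)] = 1 − 6×18 / (5×24)
  = 1 − 108/120 = 1 − 0.90000 ≈ 0.1000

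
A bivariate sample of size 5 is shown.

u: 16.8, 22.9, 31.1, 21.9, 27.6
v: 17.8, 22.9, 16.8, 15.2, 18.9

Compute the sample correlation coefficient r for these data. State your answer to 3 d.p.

n = 5, Σu = 120.3, Σv = 91.6, Σu² = 3015.23, Σv² = 1711.74, Σuv = 2200.45
nΣuv − ΣuΣv = 11002.25 − 11019.48 = -17.23
nΣu² − (Σu)² = 15076.15 − 14472.09 = 604.06; nΣv² − (Σv)² = 8558.7 − 8390.56 = 168.14
r = -17.23 / √(604.06 × 168.14) = -17.23 / 318.6952 ≈ -0.054

-0.054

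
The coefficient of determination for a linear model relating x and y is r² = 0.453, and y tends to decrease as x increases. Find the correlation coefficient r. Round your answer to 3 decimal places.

-0.673

|r| = √0.453 = 0.673
The association is negative, so r = −0.673.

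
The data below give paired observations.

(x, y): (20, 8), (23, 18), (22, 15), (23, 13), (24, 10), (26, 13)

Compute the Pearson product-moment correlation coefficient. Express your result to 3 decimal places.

n = 6, Σx = 138, Σy = 77, Σx² = 3194, Σy² = 1051, Σxy = 1781
nΣxy − ΣxΣy = 10686 − 10626 = 60
nΣx² − (Σx)² = 19164 − 19044 = 120; nΣy² − (Σy)² = 6306 − 5929 = 377
r = 60 / √(120 × 377) = 60 / 212.6970 ≈ 0.282

0.282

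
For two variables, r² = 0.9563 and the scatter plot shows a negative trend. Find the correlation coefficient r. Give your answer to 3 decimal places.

-0.978

|r| = √0.9563 = 0.978
The association is negative, so r = −0.978.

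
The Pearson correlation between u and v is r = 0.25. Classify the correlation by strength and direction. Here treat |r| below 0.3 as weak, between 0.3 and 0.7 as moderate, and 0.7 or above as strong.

r = 0.25 > 0 so the relationship is positive.
|r| = 0.25, which falls in the weak range.

weak positive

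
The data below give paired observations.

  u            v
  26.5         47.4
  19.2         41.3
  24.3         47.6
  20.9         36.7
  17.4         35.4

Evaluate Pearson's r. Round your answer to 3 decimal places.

n = 5, Σu = 108.3, Σv = 208.4, Σu² = 2400.95, Σv² = 8818.26, Σuv = 4588.73
nΣuv − ΣuΣv = 22943.65 − 22569.72 = 373.93
nΣu² − (Σu)² = 12004.75 − 11728.89 = 275.86; nΣv² − (Σv)² = 44091.3 − 43430.56 = 660.74
r = 373.93 / √(275.86 × 660.74) = 373.93 / 426.9329 ≈ 0.876

0.876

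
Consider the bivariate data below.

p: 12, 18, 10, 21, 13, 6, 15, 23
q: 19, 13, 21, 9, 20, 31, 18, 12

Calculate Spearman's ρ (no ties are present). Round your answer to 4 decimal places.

Rank p: 3, 6, 2, 7, 4, 1, 5, 8
Rank q: 5, 3, 7, 1, 6, 8, 4, 2
d = rank(p) − rank(q): -2, 3, -5, 6, -2, -7, 1, 6; Σd² = 164
ρ = 1 − 6Σd² / [n(n²−1)] = 1 − 6×164 / (8×63) = 1 − 984/504 ≈ -0.9524

-0.9524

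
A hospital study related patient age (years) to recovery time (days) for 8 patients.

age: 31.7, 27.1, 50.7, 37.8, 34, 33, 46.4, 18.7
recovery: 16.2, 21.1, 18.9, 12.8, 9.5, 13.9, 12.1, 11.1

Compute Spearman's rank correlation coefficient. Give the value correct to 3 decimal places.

Rank age: 3, 2, 8, 6, 5, 4, 7, 1
Rank recovery: 6, 8, 7, 4, 1, 5, 3, 2
d = rank(age) − rank(recovery): -3, -6, 1, 2, 4, -1, 4, -1; Σd² = 84
ρ = 1 − 6Σd² / [n(n²−1)] = 1 − 6×84 / (8×63) = 1 − 504/504 ≈ 0.000

0.000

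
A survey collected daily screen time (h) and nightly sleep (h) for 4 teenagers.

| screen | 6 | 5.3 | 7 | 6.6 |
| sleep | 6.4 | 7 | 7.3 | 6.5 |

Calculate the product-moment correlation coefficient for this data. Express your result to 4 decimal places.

0.1908

n = 4, Σx = 24.9, Σy = 27.2, Σx² = 156.65, Σy² = 185.5, Σxy = 169.5
nΣxy − ΣxΣy = 678 − 677.28 = 0.72
nΣx² − (Σx)² = 626.6 − 620.01 = 6.59; nΣy² − (Σy)² = 742 − 739.84 = 2.16
r = 0.72 / √(6.59 × 2.16) = 0.72 / 3.7729 ≈ 0.1908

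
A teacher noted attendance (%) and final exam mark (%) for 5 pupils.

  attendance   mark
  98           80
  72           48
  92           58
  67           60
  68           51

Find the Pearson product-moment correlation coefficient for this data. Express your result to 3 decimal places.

0.740

n = 5, Σx = 397, Σy = 297, Σx² = 32365, Σy² = 18269, Σxy = 24120
nΣxy − ΣxΣy = 120600 − 117909 = 2691
nΣx² − (Σx)² = 161825 − 157609 = 4216; nΣy² − (Σy)² = 91345 − 88209 = 3136
r = 2691 / √(4216 × 3136) = 2691 / 3636.1210 ≈ 0.740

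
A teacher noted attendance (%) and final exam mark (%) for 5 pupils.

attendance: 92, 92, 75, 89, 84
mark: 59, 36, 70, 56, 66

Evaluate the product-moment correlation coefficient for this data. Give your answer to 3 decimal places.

-0.738

n = 5, Σx = 432, Σy = 287, Σx² = 37530, Σy² = 17169, Σxy = 24518
nΣxy − ΣxΣy = 122590 − 123984 = -1394
nΣx² − (Σx)² = 187650 − 186624 = 1026; nΣy² − (Σy)² = 85845 − 82369 = 3476
r = -1394 / √(1026 × 3476) = -1394 / 1888.4851 ≈ -0.738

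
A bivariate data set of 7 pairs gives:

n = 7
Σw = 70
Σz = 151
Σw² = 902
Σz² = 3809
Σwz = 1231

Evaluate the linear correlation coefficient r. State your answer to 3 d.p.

-0.836

r = (nΣwz − ΣwΣz) / √[(nΣw² − (Σw)²)(nΣz² − (Σz)²)]
Numerator: 7×1231 − 70×151 = -1953
Denominator: √[(6314 − 4900)(26663 − 22801)] = √[1414 × 3862] = 2336.8500
r = -1953 / 2336.8500 ≈ -0.836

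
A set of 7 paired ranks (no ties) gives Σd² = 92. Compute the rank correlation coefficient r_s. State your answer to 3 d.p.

ρ = 1 − 6Σd² / [n(n²−1)] = 1 − 6×92 / (7×48)
  = 1 − 552/336 = 1 − 1.6429 ≈ -0.643

-0.643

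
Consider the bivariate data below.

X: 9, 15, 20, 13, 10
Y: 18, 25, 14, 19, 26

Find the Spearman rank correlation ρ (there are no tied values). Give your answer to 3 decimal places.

Rank X: 1, 4, 5, 3, 2
Rank Y: 2, 4, 1, 3, 5
d = rank(X) − rank(Y): -1, 0, 4, 0, -3; Σd² = 26
ρ = 1 − 6Σd² / [n(n²−1)] = 1 − 6×26 / (5×24) = 1 − 156/120 ≈ -0.300

-0.300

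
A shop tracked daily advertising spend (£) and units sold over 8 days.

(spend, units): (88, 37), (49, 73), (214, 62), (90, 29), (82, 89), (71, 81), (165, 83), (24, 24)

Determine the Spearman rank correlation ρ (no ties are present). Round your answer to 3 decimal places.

0.167

Rank spend: 5, 2, 8, 6, 4, 3, 7, 1
Rank units: 3, 5, 4, 2, 8, 6, 7, 1
d = rank(spend) − rank(units): 2, -3, 4, 4, -4, -3, 0, 0; Σd² = 70
ρ = 1 − 6Σd² / [n(n²−1)] = 1 − 6×70 / (8×63) = 1 − 420/504 ≈ 0.167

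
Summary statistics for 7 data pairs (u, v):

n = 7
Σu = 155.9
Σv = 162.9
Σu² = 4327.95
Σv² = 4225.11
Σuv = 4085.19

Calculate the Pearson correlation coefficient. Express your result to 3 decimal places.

0.750

r = (nΣuv − ΣuΣv) / √[(nΣu² − (Σu)²)(nΣv² − (Σv)²)]
Numerator: 7×4085.19 − 155.9×162.9 = 3200.22
Denominator: √[(30295.65 − 24304.81)(29575.77 − 26536.41)] = √[5990.84 × 3039.36] = 4267.1207
r = 3200.22 / 4267.1207 ≈ 0.750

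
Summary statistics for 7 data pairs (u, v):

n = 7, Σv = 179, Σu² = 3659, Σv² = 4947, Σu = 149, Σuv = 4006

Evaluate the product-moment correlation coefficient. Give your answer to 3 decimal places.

0.461

r = (nΣuv − ΣuΣv) / √[(nΣu² − (Σu)²)(nΣv² − (Σv)²)]
Numerator: 7×4006 − 149×179 = 1371
Denominator: √[(25613 − 22201)(34629 − 32041)] = √[3412 × 2588] = 2971.5747
r = 1371 / 2971.5747 ≈ 0.461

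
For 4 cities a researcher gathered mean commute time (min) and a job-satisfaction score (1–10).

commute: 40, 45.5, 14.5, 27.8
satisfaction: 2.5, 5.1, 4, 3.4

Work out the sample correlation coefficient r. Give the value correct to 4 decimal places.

0.1179

n = 4, Σx = 127.8, Σy = 15, Σx² = 4653.34, Σy² = 59.82, Σxy = 484.57
nΣxy − ΣxΣy = 1938.28 − 1917 = 21.28
nΣx² − (Σx)² = 18613.36 − 16332.84 = 2280.52; nΣy² − (Σy)² = 239.28 − 225 = 14.28
r = 21.28 / √(2280.52 × 14.28) = 21.28 / 180.4600 ≈ 0.1179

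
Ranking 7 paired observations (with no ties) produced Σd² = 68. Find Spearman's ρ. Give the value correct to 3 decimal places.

-0.214

ρ = 1 − 6Σd² / [n(n²−1)] = 1 − 6×68 / (7×48)
  = 1 − 408/336 = 1 − 1.2143 ≈ -0.214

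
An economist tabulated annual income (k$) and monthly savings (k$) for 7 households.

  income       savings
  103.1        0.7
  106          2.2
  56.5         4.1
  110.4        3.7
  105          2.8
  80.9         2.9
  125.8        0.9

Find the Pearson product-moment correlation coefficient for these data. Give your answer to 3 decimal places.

-0.635

n = 7, Σx = 687.7, Σy = 17.3, Σx² = 70641.47, Σy² = 52.89, Σxy = 1587.33
nΣxy − ΣxΣy = 11111.31 − 11897.21 = -785.9
nΣx² − (Σx)² = 494490.29 − 472931.29 = 21559; nΣy² − (Σy)² = 370.23 − 299.29 = 70.94
r = -785.9 / √(21559 × 70.94) = -785.9 / 1236.6873 ≈ -0.635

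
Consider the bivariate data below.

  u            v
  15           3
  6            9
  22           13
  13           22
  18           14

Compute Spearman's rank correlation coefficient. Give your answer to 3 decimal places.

Rank u: 3, 1, 5, 2, 4
Rank v: 1, 2, 3, 5, 4
d = rank(u) − rank(v): 2, -1, 2, -3, 0; Σd² = 18
ρ = 1 − 6Σd² / [n(n²−1)] = 1 − 6×18 / (5×24) = 1 − 108/120 ≈ 0.100

0.100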